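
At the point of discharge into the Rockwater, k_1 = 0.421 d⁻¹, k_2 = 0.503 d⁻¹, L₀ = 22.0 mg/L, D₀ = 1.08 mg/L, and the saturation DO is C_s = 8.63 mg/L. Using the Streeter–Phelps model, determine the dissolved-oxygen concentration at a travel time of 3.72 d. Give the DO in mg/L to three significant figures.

k_1 L₀/(k_2−k_1) = 0.421×22.0/(0.503−0.421) = 9.262/0.08200 = 113.0 mg/L.
e^(−k_1 t) = e^(−0.421×3.720) = 0.2089; e^(−k_2 t) = e^(−0.503×3.720) = 0.1539.
D = 113.0 × (0.2089 − 0.1539) + 1.08 × 0.1539 = 6.202 + 0.1663 = 6.368 mg/L.
DO = C_s − D = 8.63 − 6.368 = 2.262 mg/L.

DO ≈ 2.26 mg/L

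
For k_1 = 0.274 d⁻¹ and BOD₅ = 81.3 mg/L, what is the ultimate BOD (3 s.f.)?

L₀ ≈ 109 mg/L

BOD₅ = L₀(1 − e^(−5k_1)) ⇒ L₀ = BOD₅ / (1 − e^(−5×0.274))
= 81.3 / (1 − 0.2541) = 81.3 / 0.7459 = 109.0 mg/L.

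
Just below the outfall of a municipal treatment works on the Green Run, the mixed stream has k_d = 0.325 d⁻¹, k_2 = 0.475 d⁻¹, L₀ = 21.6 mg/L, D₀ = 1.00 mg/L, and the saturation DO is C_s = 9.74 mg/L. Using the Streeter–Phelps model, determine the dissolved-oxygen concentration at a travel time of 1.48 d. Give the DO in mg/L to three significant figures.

DO ≈ 3.49 mg/L

k_d L₀/(k_2−k_d) = 0.325×21.6/(0.475−0.325) = 7.020/0.1500 = 46.80 mg/L.
e^(−k_d t) = e^(−0.325×1.480) = 0.6182; e^(−k_2 t) = e^(−0.475×1.480) = 0.4951.
D = 46.80 × (0.6182 − 0.4951) + 1.00 × 0.4951 = 5.760 + 0.4951 = 6.255 mg/L.
DO = C_s − D = 9.74 − 6.255 = 3.485 mg/L.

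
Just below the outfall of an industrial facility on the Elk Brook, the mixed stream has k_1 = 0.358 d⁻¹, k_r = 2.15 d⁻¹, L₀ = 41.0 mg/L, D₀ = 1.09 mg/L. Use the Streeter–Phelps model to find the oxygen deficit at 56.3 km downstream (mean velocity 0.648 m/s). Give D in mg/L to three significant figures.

D ≈ 4.90 mg/L

Travel time t = x/v = 56.3 km / (0.648 m/s) = 56300 m / 0.648 m/s = 86880 s = 1.006 d.
k_1 L₀/(k_r−k_1) = 0.358×41.0/(2.15−0.358) = 14.68/1.792 = 8.191 mg/L.
e^(−k_1 t) = e^(−0.358×1.006) = 0.6977; e^(−k_r t) = e^(−2.15×1.006) = 0.1151.
D = 8.191 × (0.6977 − 0.1151) + 1.09 × 0.1151 = 4.772 + 0.1255 = 4.897 mg/L.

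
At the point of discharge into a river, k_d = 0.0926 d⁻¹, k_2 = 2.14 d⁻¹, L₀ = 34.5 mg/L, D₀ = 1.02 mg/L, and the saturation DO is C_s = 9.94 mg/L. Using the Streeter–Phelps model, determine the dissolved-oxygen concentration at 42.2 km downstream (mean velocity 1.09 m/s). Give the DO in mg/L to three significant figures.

DO ≈ 8.65 mg/L

Travel time t = x/v = 42.2 km / (1.09 m/s) = 42200 m / 1.09 m/s = 38720 s = 0.4481 d.
k_d L₀/(k_2−k_d) = 0.0926×34.5/(2.14−0.0926) = 3.195/2.047 = 1.560 mg/L.
e^(−k_d t) = e^(−0.0926×0.4481) = 0.9594; e^(−k_2 t) = e^(−2.14×0.4481) = 0.3833.
D = 1.560 × (0.9594 − 0.3833) + 1.02 × 0.3833 = 0.8989 + 0.3910 = 1.290 mg/L.
DO = C_s − D = 9.94 − 1.290 = 8.650 mg/L.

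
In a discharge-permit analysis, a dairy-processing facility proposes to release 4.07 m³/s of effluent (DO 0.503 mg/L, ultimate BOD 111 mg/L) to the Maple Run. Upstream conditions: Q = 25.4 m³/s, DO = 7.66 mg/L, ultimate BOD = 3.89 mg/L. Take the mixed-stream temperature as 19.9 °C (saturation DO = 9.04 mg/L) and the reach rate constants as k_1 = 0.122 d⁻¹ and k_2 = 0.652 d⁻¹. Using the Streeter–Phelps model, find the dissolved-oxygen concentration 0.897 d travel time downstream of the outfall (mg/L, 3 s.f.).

DO ≈ 6.26 mg/L

Mixed DO = (25.4×7.66 + 4.07×0.503)/(25.4+4.07) = 196.6/29.47 = 6.672 mg/L.
Mixed L₀ = (25.4×3.89 + 4.07×111)/(29.47) = 550.6/29.47 = 18.68 mg/L.
Initial deficit D₀ = C_s − DO₀ = 9.04 − 6.672 = 2.368 mg/L.
D(0.897) = [0.122×18.68/(0.652−0.122)](e^(−0.122×0.897) − e^(−0.652×0.897)) + 2.368 e^(−0.652×0.897)
= 4.301 × (0.8963 − 0.5572) + 2.368 × 0.5572 = 2.778 mg/L.
DO = 9.04 − 2.778 = 6.262 mg/L.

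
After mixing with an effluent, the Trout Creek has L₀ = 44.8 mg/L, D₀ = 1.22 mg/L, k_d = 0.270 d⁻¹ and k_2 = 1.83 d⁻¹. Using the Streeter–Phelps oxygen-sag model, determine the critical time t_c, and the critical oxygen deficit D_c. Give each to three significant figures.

With k_2/k_d = 6.778 and 1 − D₀(k_2−k_d)/(k_d L₀) = 0.8427,
t_c = ln(6.778 × 0.8427) / (1.83 − 0.270) = ln(5.711) / 1.560 = 1.742/1.560 = 1.117 d.
D_c = (k_d/k_2) L₀ e^(−k_d t_c) = (0.270/1.83) × 44.8 × e^(−0.270×1.117) = 0.1475 × 44.8 × 0.7396 = 4.889 mg/L.

t_c ≈ 1.12 d; D_c ≈ 4.89 mg/L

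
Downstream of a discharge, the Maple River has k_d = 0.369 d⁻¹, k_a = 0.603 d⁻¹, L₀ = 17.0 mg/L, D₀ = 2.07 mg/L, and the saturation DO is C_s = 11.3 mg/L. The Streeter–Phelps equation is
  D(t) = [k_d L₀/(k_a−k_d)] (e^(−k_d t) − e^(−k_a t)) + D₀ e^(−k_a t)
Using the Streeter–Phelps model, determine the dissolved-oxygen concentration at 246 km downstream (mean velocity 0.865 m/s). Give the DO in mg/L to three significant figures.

DO ≈ 6.74 mg/L

Travel time t = x/v = 246 km / (0.865 m/s) = 246000 m / 0.865 m/s = 284400 s = 3.292 d.
k_d L₀/(k_a−k_d) = 0.369×17.0/(0.603−0.369) = 6.273/0.2340 = 26.81 mg/L.
e^(−k_d t) = e^(−0.369×3.292) = 0.2968; e^(−k_a t) = e^(−0.603×3.292) = 0.1374.
D = 26.81 × (0.2968 − 0.1374) + 2.07 × 0.1374 = 4.274 + 0.2844 = 4.558 mg/L.
DO = C_s − D = 11.3 − 4.558 = 6.742 mg/L.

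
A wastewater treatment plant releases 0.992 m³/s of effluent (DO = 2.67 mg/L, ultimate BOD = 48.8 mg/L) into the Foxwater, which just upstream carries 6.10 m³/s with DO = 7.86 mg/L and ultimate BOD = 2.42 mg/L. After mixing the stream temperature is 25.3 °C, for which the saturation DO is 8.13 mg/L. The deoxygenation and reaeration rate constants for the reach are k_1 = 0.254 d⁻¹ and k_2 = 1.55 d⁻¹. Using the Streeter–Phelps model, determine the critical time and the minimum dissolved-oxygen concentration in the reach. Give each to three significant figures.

Mixed DO = (6.10×7.86 + 0.992×2.67)/(6.10+0.992) = 50.59/7.092 = 7.134 mg/L.
Mixed L₀ = (6.10×2.42 + 0.992×48.8)/(7.092) = 63.17/7.092 = 8.907 mg/L.
Initial deficit D₀ = C_s − DO₀ = 8.13 − 7.134 = 0.9960 mg/L.
t_c = (1/1.296) ln[(1.55/0.254)(1 − 0.9960×1.296/(0.254×8.907))] = 0.7716 × ln(2.621) = 0.7435 d.
D_c = (0.254/1.55) × 8.907 × e^(−0.254×0.7435) = 0.1639 × 8.907 × 0.8279 = 1.208 mg/L.
Minimum DO = 8.13 − 1.208 = 6.922 mg/L.

t_c ≈ 0.743 d; minimum DO ≈ 6.92 mg/L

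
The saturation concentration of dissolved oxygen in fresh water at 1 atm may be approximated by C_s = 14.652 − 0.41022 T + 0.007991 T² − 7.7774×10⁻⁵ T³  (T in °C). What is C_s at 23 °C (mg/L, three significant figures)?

C_s = 14.652 − 0.41022×23 + 0.007991×23² − 7.7774×10⁻⁵×23³ = 8.498 mg/L.

C_s ≈ 8.50 mg/L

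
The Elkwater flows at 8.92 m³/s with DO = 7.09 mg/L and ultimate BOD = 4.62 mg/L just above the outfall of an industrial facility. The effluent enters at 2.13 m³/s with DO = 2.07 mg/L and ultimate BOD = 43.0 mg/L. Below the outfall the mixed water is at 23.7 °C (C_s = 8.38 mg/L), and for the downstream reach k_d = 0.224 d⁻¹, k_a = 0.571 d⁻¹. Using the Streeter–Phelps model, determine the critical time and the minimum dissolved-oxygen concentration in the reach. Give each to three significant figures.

Mixed DO = (8.92×7.09 + 2.13×2.07)/(8.92+2.13) = 67.65/11.05 = 6.122 mg/L.
Mixed L₀ = (8.92×4.62 + 2.13×43.0)/(11.05) = 132.8/11.05 = 12.02 mg/L.
Initial deficit D₀ = C_s − DO₀ = 8.38 − 6.122 = 2.258 mg/L.
t_c = (1/0.3470) ln[(0.571/0.224)(1 − 2.258×0.3470/(0.224×12.02))] = 2.882 × ln(1.807) = 1.706 d.
D_c = (0.224/0.571) × 12.02 × e^(−0.224×1.706) = 0.3923 × 12.02 × 0.6825 = 3.218 mg/L.
Minimum DO = 8.38 − 3.218 = 5.162 mg/L.

t_c ≈ 1.71 d; minimum DO ≈ 5.16 mg/L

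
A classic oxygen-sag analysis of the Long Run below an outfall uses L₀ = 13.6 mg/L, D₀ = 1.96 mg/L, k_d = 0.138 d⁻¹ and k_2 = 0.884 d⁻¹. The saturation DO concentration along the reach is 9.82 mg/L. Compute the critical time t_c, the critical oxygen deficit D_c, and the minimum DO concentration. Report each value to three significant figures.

t_c = [1/(k_2−k_d)] ln[(k_2/k_d)(1 − D₀(k_2−k_d)/(k_d L₀))]
= [1/(0.884−0.138)] ln[(0.884/0.138)(1 − 1.96×0.7460/(0.138×13.6))]
= (1/0.7460) ln[6.406 × 0.2209] = 1.340 × ln(1.415) = 1.340 × 0.3473 = 0.4655 d.
L(t_c) = L₀ e^(−k_d t_c) = 13.6 × 0.9378 = 12.75 mg/L, and at the critical point k_2 D_c = k_d L, so D_c = (0.138/0.884) × 12.75 = 1.991 mg/L.
Minimum DO = C_s − D_c = 9.82 − 1.991 = 7.829 mg/L.

t_c ≈ 0.466 d; D_c ≈ 1.99 mg/L; min DO ≈ 7.83 mg/L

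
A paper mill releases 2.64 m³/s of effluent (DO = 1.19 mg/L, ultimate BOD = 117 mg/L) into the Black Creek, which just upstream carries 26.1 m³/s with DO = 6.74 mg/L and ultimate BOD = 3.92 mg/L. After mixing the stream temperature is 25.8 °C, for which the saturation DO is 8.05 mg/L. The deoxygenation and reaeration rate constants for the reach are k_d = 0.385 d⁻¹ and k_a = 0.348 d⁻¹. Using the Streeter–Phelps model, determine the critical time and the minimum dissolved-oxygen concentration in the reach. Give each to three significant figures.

Mixed DO = (26.1×6.74 + 2.64×1.19)/(26.1+2.64) = 179.1/28.74 = 6.230 mg/L.
Mixed L₀ = (26.1×3.92 + 2.64×117)/(28.74) = 411.2/28.74 = 14.31 mg/L.
Initial deficit D₀ = C_s − DO₀ = 8.05 − 6.230 = 1.820 mg/L.
t_c = (1/-0.03700) ln[(0.348/0.385)(1 − 1.820×-0.03700/(0.385×14.31))] = -27.03 × ln(0.9149) = 2.402 d.
D_c = (0.385/0.348) × 14.31 × e^(−0.385×2.402) = 1.106 × 14.31 × 0.3966 = 6.277 mg/L.
Minimum DO = 8.05 − 6.277 = 1.773 mg/L.

t_c ≈ 2.40 d; minimum DO ≈ 1.77 mg/L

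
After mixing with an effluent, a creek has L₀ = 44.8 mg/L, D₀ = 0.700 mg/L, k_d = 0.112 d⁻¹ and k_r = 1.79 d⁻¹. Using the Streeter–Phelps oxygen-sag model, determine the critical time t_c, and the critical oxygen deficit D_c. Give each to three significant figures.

t_c ≈ 1.49 d; D_c ≈ 2.37 mg/L

t_c = [1/(k_r−k_d)] ln[(k_r/k_d)(1 − D₀(k_r−k_d)/(k_d L₀))]
= [1/(1.79−0.112)] ln[(1.79/0.112)(1 − 0.700×1.678/(0.112×44.8))]
= (1/1.678) ln[15.98 × 0.7659] = 0.5959 × ln(12.24) = 0.5959 × 2.505 = 1.493 d.
L(t_c) = L₀ e^(−k_d t_c) = 44.8 × 0.8460 = 37.90 mg/L, and at the critical point k_r D_c = k_d L, so D_c = (0.112/1.79) × 37.90 = 2.372 mg/L.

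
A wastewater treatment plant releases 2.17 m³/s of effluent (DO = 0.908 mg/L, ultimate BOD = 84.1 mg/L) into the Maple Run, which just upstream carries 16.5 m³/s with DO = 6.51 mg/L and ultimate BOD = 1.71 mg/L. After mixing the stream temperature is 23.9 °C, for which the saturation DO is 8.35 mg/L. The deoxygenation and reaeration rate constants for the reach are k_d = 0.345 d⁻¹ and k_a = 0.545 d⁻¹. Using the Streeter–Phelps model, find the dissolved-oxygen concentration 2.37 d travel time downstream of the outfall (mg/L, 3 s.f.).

DO ≈ 4.42 mg/L

Mixed DO = (16.5×6.51 + 2.17×0.908)/(16.5+2.17) = 109.4/18.67 = 5.859 mg/L.
Mixed L₀ = (16.5×1.71 + 2.17×84.1)/(18.67) = 210.7/18.67 = 11.29 mg/L.
Initial deficit D₀ = C_s − DO₀ = 8.35 − 5.859 = 2.491 mg/L.
D(2.37) = [0.345×11.29/(0.545−0.345)](e^(−0.345×2.37) − e^(−0.545×2.37)) + 2.491 e^(−0.545×2.37)
= 19.47 × (0.4415 − 0.2748) + 2.491 × 0.2748 = 3.929 mg/L.
DO = 8.35 − 3.929 = 4.421 mg/L.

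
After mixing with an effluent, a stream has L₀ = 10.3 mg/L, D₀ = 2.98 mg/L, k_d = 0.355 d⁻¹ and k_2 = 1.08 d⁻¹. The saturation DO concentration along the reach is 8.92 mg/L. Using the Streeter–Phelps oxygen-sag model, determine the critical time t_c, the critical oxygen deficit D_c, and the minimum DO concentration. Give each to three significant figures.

t_c ≈ 0.302 d; D_c ≈ 3.04 mg/L; min DO ≈ 5.88 mg/L

At the critical point dD/dt = 0, so k_d L₀ e^(−k_d t) = k_2 D. Substituting D(t) from the Streeter–Phelps equation and solving for t gives
t_c = ln[(k_2/k_d)(1 − D₀(k_2−k_d)/(k_d L₀))] / (k_2−k_d).
Here k_2−k_d = 0.7250 d⁻¹ and 1 − D₀(k_2−k_d)/(k_d L₀) = 1 − 2.98×0.7250/(0.355×10.3) = 0.4091, so
t_c = ln(3.042 × 0.4091) / 0.7250 = 0.2189 / 0.7250 = 0.3019 d.
L(t_c) = L₀ e^(−k_d t_c) = 10.3 × 0.8984 = 9.253 mg/L, and at the critical point k_2 D_c = k_d L, so D_c = (0.355/1.08) × 9.253 = 3.042 mg/L.
Minimum DO = C_s − D_c = 8.92 − 3.042 = 5.878 mg/L.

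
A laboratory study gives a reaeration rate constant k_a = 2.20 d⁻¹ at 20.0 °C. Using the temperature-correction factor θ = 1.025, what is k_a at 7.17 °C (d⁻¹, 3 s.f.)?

k_a(T₂) = k_a(T₁) · θ^(T₂−T₁) = 2.20 × 1.025^(7.17−20.0)
= 2.20 × 1.025^-12.8 = 2.20 × 0.7285 = 1.603 d⁻¹.

k_a ≈ 1.60 d⁻¹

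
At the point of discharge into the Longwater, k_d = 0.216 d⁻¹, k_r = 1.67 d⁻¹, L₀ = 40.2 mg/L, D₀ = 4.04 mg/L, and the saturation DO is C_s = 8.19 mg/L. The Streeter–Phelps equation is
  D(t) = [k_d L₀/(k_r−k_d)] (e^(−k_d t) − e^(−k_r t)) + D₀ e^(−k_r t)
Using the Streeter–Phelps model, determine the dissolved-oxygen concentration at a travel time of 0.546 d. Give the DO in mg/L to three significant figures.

DO ≈ 3.66 mg/L

k_d L₀/(k_r−k_d) = 0.216×40.2/(1.67−0.216) = 8.683/1.454 = 5.972 mg/L.
e^(−k_d t) = e^(−0.216×0.5460) = 0.8888; e^(−k_r t) = e^(−1.67×0.5460) = 0.4018.
D = 5.972 × (0.8888 − 0.4018) + 4.04 × 0.4018 = 2.908 + 1.623 = 4.531 mg/L.
DO = C_s − D = 8.19 − 4.531 = 3.659 mg/L.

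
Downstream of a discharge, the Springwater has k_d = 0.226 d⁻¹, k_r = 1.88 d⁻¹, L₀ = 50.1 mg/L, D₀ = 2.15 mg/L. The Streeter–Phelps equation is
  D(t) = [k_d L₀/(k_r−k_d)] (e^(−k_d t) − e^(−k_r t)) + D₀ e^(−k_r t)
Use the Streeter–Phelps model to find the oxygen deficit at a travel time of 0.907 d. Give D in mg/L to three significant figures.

D ≈ 4.72 mg/L

k_d L₀/(k_r−k_d) = 0.226×50.1/(1.88−0.226) = 11.32/1.654 = 6.846 mg/L.
e^(−k_d t) = e^(−0.226×0.9070) = 0.8147; e^(−k_r t) = e^(−1.88×0.9070) = 0.1817.
D = 6.846 × (0.8147 − 0.1817) + 2.15 × 0.1817 = 4.333 + 0.3907 = 4.723 mg/L.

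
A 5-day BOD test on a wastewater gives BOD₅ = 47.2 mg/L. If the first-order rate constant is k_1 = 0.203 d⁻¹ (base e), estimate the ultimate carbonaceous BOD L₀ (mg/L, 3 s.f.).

L₀ ≈ 74.0 mg/L

BOD₅ = L₀(1 − e^(−5k_1)) ⇒ L₀ = BOD₅ / (1 − e^(−5×0.203))
= 47.2 / (1 − 0.3624) = 47.2 / 0.6376 = 74.03 mg/L.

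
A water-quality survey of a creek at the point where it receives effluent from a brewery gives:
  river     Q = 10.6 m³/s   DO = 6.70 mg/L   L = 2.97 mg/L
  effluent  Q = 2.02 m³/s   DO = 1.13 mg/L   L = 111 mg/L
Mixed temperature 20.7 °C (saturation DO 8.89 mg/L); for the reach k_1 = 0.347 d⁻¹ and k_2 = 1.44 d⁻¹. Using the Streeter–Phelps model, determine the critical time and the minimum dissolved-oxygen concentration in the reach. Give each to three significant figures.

Mixed DO = (10.6×6.70 + 2.02×1.13)/(10.6+2.02) = 73.30/12.62 = 5.808 mg/L.
Mixed L₀ = (10.6×2.97 + 2.02×111)/(12.62) = 255.7/12.62 = 20.26 mg/L.
Initial deficit D₀ = C_s − DO₀ = 8.89 − 5.808 = 3.082 mg/L.
t_c = (1/1.093) ln[(1.44/0.347)(1 − 3.082×1.093/(0.347×20.26))] = 0.9149 × ln(2.162) = 0.7054 d.
D_c = (0.347/1.44) × 20.26 × e^(−0.347×0.7054) = 0.2410 × 20.26 × 0.7829 = 3.822 mg/L.
Minimum DO = 8.89 − 3.822 = 5.068 mg/L.

t_c ≈ 0.705 d; minimum DO ≈ 5.07 mg/L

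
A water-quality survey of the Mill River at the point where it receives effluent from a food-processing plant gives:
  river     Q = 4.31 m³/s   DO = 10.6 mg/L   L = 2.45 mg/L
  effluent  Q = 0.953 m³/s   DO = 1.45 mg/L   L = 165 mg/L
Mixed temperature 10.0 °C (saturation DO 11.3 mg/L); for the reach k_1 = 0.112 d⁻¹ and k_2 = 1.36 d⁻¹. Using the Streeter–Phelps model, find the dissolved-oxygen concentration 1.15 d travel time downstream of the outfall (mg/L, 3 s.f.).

DO ≈ 8.89 mg/L

Mixed DO = (4.31×10.6 + 0.953×1.45)/(4.31+0.953) = 47.07/5.263 = 8.943 mg/L.
Mixed L₀ = (4.31×2.45 + 0.953×165)/(5.263) = 167.8/5.263 = 31.88 mg/L.
Initial deficit D₀ = C_s − DO₀ = 11.3 − 8.943 = 2.357 mg/L.
D(1.15) = [0.112×31.88/(1.36−0.112)](e^(−0.112×1.15) − e^(−1.36×1.15)) + 2.357 e^(−1.36×1.15)
= 2.861 × (0.8791 − 0.2093) + 2.357 × 0.2093 = 2.410 mg/L.
DO = 11.3 − 2.410 = 8.890 mg/L.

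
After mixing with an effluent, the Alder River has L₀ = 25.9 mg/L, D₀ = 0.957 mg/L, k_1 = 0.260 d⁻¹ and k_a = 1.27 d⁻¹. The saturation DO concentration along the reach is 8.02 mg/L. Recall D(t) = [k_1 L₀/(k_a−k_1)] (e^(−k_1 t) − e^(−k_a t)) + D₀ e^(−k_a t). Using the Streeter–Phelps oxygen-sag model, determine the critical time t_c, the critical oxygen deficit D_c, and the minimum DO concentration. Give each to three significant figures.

t_c ≈ 1.42 d; D_c ≈ 3.67 mg/L; min DO ≈ 4.35 mg/L

t_c = [1/(k_a−k_1)] ln[(k_a/k_1)(1 − D₀(k_a−k_1)/(k_1 L₀))]
= [1/(1.27−0.260)] ln[(1.27/0.260)(1 − 0.957×1.010/(0.260×25.9))]
= (1/1.010) ln[4.885 × 0.8565] = 0.9901 × ln(4.183) = 0.9901 × 1.431 = 1.417 d.
L(t_c) = L₀ e^(−k_1 t_c) = 25.9 × 0.6918 = 17.92 mg/L, and at the critical point k_a D_c = k_1 L, so D_c = (0.260/1.27) × 17.92 = 3.668 mg/L.
Minimum DO = C_s − D_c = 8.02 − 3.668 = 4.352 mg/L.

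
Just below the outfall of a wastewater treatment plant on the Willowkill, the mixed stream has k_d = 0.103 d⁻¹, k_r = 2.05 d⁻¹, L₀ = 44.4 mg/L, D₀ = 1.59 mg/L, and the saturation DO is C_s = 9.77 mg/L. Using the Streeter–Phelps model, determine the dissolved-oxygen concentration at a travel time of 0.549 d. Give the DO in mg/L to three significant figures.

k_d L₀/(k_r−k_d) = 0.103×44.4/(2.05−0.103) = 4.573/1.947 = 2.349 mg/L.
e^(−k_d t) = e^(−0.103×0.5490) = 0.9450; e^(−k_r t) = e^(−2.05×0.5490) = 0.3245.
D = 2.349 × (0.9450 − 0.3245) + 1.59 × 0.3245 = 1.457 + 0.5160 = 1.973 mg/L.
DO = C_s − D = 9.77 − 1.973 = 7.797 mg/L.

DO ≈ 7.80 mg/L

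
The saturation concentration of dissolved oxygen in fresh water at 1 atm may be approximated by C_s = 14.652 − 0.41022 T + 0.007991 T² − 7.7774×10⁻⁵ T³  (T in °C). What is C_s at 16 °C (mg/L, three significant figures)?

C_s = 14.652 − 0.41022×16 + 0.007991×16² − 7.7774×10⁻⁵×16³ = 9.816 mg/L.

C_s ≈ 9.82 mg/L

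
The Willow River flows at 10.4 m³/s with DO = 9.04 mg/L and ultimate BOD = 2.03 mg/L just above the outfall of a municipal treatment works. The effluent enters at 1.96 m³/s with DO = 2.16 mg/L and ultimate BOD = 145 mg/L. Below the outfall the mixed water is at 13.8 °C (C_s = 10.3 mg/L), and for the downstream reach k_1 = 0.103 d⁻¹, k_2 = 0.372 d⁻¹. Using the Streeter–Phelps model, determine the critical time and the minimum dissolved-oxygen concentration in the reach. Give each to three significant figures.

t_c ≈ 3.71 d; minimum DO ≈ 5.63 mg/L

Mixed DO = (10.4×9.04 + 1.96×2.16)/(10.4+1.96) = 98.25/12.36 = 7.949 mg/L.
Mixed L₀ = (10.4×2.03 + 1.96×145)/(12.36) = 305.3/12.36 = 24.70 mg/L.
Initial deficit D₀ = C_s − DO₀ = 10.3 − 7.949 = 2.351 mg/L.
t_c = (1/0.2690) ln[(0.372/0.103)(1 − 2.351×0.2690/(0.103×24.70))] = 3.717 × ln(2.714) = 3.711 d.
D_c = (0.103/0.372) × 24.70 × e^(−0.103×3.711) = 0.2769 × 24.70 × 0.6823 = 4.667 mg/L.
Minimum DO = 10.3 − 4.667 = 5.633 mg/L.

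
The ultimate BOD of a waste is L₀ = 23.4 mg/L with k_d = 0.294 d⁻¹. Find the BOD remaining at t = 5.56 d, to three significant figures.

L_t = L₀ e^(−k_d t) = 23.4 × e^(−0.294×5.56) = 23.4 × 0.1950 = 4.564 mg/L.

L ≈ 4.56 mg/L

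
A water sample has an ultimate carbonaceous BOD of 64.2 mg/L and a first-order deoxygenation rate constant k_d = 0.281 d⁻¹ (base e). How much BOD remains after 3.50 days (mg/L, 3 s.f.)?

L ≈ 24.0 mg/L

L_t = L₀ e^(−k_d t) = 64.2 × e^(−0.281×3.50) = 64.2 × 0.3740 = 24.01 mg/L.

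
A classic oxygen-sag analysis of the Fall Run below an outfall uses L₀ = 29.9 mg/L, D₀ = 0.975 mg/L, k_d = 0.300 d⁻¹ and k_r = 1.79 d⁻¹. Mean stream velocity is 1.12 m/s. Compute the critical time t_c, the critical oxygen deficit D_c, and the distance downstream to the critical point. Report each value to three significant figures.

t_c ≈ 1.08 d; D_c ≈ 3.62 mg/L; x_c ≈ 105 km

t_c = [1/(k_r−k_d)] ln[(k_r/k_d)(1 − D₀(k_r−k_d)/(k_d L₀))]
= [1/(1.79−0.300)] ln[(1.79/0.300)(1 − 0.975×1.490/(0.300×29.9))]
= (1/1.490) ln[5.967 × 0.8380] = 0.6711 × ln(5.000) = 0.6711 × 1.610 = 1.080 d.
D_c = (k_d/k_r) L₀ e^(−k_d t_c) = (0.300/1.79) × 29.9 × e^(−0.300×1.080) = 0.1676 × 29.9 × 0.7232 = 3.624 mg/L.
x_c = v t_c = 1.12 m/s × 1.080 d × 86400 s/d = 104500 m ≈ 105 km.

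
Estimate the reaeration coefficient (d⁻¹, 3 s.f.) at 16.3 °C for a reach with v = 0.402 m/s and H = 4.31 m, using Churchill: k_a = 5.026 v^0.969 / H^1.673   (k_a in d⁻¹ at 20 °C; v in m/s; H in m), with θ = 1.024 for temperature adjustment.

k_a ≈ 0.165 d⁻¹

k_a(20) = 5.026 × 0.402^0.969 / 4.31^1.673 = 5.026 × 0.4135 / 11.52 = 0.1804 d⁻¹.
k_a(16.3) = 0.1804 × 1.024^(16.3−20) = 0.1804 × 0.9160 = 0.1652 d⁻¹.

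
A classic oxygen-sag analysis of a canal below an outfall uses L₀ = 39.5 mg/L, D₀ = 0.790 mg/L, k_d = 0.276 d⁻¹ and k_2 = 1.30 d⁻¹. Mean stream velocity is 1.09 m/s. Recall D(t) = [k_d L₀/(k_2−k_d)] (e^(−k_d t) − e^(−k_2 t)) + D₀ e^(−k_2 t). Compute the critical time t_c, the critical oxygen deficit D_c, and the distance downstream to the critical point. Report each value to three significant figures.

With k_2/k_d = 4.710 and 1 − D₀(k_2−k_d)/(k_d L₀) = 0.9258,
t_c = ln(4.710 × 0.9258) / (1.30 − 0.276) = ln(4.361) / 1.024 = 1.473/1.024 = 1.438 d.
D_c = (k_d/k_2) L₀ e^(−k_d t_c) = (0.276/1.30) × 39.5 × e^(−0.276×1.438) = 0.2123 × 39.5 × 0.6724 = 5.639 mg/L.
x_c = v t_c = 1.09 m/s × 1.438 d × 86400 s/d = 135400 m ≈ 135 km.

t_c ≈ 1.44 d; D_c ≈ 5.64 mg/L; x_c ≈ 135 km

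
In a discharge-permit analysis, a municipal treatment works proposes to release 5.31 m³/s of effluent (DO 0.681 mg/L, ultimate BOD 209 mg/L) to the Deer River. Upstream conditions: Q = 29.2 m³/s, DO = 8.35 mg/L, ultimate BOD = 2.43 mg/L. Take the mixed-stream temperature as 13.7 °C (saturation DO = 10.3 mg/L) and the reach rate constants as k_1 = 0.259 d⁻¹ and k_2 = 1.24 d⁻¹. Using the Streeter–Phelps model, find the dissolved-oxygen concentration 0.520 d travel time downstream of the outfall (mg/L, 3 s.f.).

Mixed DO = (29.2×8.35 + 5.31×0.681)/(29.2+5.31) = 247.4/34.51 = 7.170 mg/L.
Mixed L₀ = (29.2×2.43 + 5.31×209)/(34.51) = 1181/34.51 = 34.21 mg/L.
Initial deficit D₀ = C_s − DO₀ = 10.3 − 7.170 = 3.130 mg/L.
D(0.520) = [0.259×34.21/(1.24−0.259)](e^(−0.259×0.520) − e^(−1.24×0.520)) + 3.130 e^(−1.24×0.520)
= 9.033 × (0.8740 − 0.5248) + 3.130 × 0.5248 = 4.797 mg/L.
DO = 10.3 − 4.797 = 5.503 mg/L.

DO ≈ 5.50 mg/L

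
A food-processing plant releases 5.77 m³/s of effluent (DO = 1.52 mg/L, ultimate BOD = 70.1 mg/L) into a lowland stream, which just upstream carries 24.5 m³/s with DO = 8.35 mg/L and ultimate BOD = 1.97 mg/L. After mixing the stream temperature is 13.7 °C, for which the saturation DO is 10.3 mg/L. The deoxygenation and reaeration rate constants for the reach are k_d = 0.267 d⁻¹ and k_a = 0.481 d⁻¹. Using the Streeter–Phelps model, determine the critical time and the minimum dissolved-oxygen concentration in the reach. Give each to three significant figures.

Mixed DO = (24.5×8.35 + 5.77×1.52)/(24.5+5.77) = 213.3/30.27 = 7.048 mg/L.
Mixed L₀ = (24.5×1.97 + 5.77×70.1)/(30.27) = 452.7/30.27 = 14.96 mg/L.
Initial deficit D₀ = C_s − DO₀ = 10.3 − 7.048 = 3.252 mg/L.
t_c = (1/0.2140) ln[(0.481/0.267)(1 − 3.252×0.2140/(0.267×14.96))] = 4.673 × ln(1.488) = 1.856 d.
D_c = (0.267/0.481) × 14.96 × e^(−0.267×1.856) = 0.5551 × 14.96 × 0.6093 = 5.058 mg/L.
Minimum DO = 10.3 − 5.058 = 5.242 mg/L.

t_c ≈ 1.86 d; minimum DO ≈ 5.24 mg/L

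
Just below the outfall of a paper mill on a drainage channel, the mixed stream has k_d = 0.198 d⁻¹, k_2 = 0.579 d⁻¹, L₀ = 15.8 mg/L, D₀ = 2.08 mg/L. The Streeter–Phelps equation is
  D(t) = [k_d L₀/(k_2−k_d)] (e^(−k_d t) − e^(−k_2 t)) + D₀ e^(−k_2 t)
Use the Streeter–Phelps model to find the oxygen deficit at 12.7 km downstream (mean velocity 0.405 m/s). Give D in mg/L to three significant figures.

Travel time t = x/v = 12.7 km / (0.405 m/s) = 12700 m / 0.405 m/s = 31360 s = 0.3629 d.
k_d L₀/(k_2−k_d) = 0.198×15.8/(0.579−0.198) = 3.128/0.3810 = 8.211 mg/L.
e^(−k_d t) = e^(−0.198×0.3629) = 0.9307; e^(−k_2 t) = e^(−0.579×0.3629) = 0.8105.
D = 8.211 × (0.9307 − 0.8105) + 2.08 × 0.8105 = 0.9869 + 1.686 = 2.673 mg/L.

D ≈ 2.67 mg/L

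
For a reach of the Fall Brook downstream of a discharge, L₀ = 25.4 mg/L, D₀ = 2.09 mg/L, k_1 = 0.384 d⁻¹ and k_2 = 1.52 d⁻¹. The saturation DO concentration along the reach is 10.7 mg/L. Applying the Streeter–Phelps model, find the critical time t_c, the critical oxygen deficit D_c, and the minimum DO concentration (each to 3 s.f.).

t_c ≈ 0.966 d; D_c ≈ 4.43 mg/L; min DO ≈ 6.27 mg/L

At the critical point dD/dt = 0, so k_1 L₀ e^(−k_1 t) = k_2 D. Substituting D(t) from the Streeter–Phelps equation and solving for t gives
t_c = ln[(k_2/k_1)(1 − D₀(k_2−k_1)/(k_1 L₀))] / (k_2−k_1).
Here k_2−k_1 = 1.136 d⁻¹ and 1 − D₀(k_2−k_1)/(k_1 L₀) = 1 − 2.09×1.136/(0.384×25.4) = 0.7566, so
t_c = ln(3.958 × 0.7566) / 1.136 = 1.097 / 1.136 = 0.9656 d.
L(t_c) = L₀ e^(−k_1 t_c) = 25.4 × 0.6902 = 17.53 mg/L, and at the critical point k_2 D_c = k_1 L, so D_c = (0.384/1.52) × 17.53 = 4.429 mg/L.
Minimum DO = C_s − D_c = 10.7 − 4.429 = 6.271 mg/L.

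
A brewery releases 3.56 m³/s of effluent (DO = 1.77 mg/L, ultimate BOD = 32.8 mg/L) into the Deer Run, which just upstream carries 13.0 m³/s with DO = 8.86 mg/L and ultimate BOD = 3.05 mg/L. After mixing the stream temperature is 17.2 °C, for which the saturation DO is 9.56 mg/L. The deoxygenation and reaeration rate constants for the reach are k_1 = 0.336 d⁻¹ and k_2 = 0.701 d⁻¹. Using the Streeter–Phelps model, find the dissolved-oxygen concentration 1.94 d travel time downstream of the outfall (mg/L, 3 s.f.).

DO ≈ 6.69 mg/L

Mixed DO = (13.0×8.86 + 3.56×1.77)/(13.0+3.56) = 121.5/16.56 = 7.336 mg/L.
Mixed L₀ = (13.0×3.05 + 3.56×32.8)/(16.56) = 156.4/16.56 = 9.446 mg/L.
Initial deficit D₀ = C_s − DO₀ = 9.56 − 7.336 = 2.224 mg/L.
D(1.94) = [0.336×9.446/(0.701−0.336)](e^(−0.336×1.94) − e^(−0.701×1.94)) + 2.224 e^(−0.701×1.94)
= 8.695 × (0.5211 − 0.2567) + 2.224 × 0.2567 = 2.870 mg/L.
DO = 9.56 − 2.870 = 6.690 mg/L.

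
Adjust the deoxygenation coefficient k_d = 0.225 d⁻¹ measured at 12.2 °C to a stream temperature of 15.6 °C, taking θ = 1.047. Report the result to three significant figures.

k_d(T₂) = k_d(T₁) · θ^(T₂−T₁) = 0.225 × 1.047^(15.6−12.2)
= 0.225 × 1.047^3.40 = 0.225 × 1.169 = 0.2630 d⁻¹.

k_d ≈ 0.263 d⁻¹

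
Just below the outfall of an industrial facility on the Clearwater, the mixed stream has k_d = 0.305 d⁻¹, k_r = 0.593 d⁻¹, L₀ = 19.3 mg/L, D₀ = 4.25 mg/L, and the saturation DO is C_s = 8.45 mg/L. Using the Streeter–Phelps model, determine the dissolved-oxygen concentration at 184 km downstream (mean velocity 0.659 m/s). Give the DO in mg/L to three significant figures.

Travel time t = x/v = 184 km / (0.659 m/s) = 184000 m / 0.659 m/s = 279200 s = 3.232 d.
k_d L₀/(k_r−k_d) = 0.305×19.3/(0.593−0.305) = 5.886/0.2880 = 20.44 mg/L.
e^(−k_d t) = e^(−0.305×3.232) = 0.3732; e^(−k_r t) = e^(−0.593×3.232) = 0.1471.
D = 20.44 × (0.3732 − 0.1471) + 4.25 × 0.1471 = 4.620 + 0.6254 = 5.246 mg/L.
DO = C_s − D = 8.45 − 5.246 = 3.204 mg/L.

DO ≈ 3.20 mg/L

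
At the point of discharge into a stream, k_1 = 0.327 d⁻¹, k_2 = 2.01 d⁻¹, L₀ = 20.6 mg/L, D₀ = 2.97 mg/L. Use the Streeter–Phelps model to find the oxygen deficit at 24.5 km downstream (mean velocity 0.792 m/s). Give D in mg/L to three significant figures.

D ≈ 3.06 mg/L

Travel time t = x/v = 24.5 km / (0.792 m/s) = 24500 m / 0.792 m/s = 30930 s = 0.3580 d.
k_1 L₀/(k_2−k_1) = 0.327×20.6/(2.01−0.327) = 6.736/1.683 = 4.002 mg/L.
e^(−k_1 t) = e^(−0.327×0.3580) = 0.8895; e^(−k_2 t) = e^(−2.01×0.3580) = 0.4869.
D = 4.002 × (0.8895 − 0.4869) + 2.97 × 0.4869 = 1.611 + 1.446 = 3.058 mg/L.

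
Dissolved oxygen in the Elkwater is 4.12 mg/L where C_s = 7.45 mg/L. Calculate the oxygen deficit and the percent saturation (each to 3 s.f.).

D = C_s − C = 7.45 − 4.12 = 3.33 mg/L.
% saturation = 4.12/7.45 × 100 = 55.3 %.

D ≈ 3.33 mg/L; 55.3 % saturation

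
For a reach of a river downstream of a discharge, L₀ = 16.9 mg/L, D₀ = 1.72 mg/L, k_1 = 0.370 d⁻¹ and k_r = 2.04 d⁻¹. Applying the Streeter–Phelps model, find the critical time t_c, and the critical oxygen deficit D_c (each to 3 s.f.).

t_c ≈ 0.654 d; D_c ≈ 2.41 mg/L

t_c = [1/(k_r−k_1)] ln[(k_r/k_1)(1 − D₀(k_r−k_1)/(k_1 L₀))]
= [1/(2.04−0.370)] ln[(2.04/0.370)(1 − 1.72×1.670/(0.370×16.9))]
= (1/1.670) ln[5.514 × 0.5406] = 0.5988 × ln(2.981) = 0.5988 × 1.092 = 0.6540 d.
D_c = (k_1/k_r) L₀ e^(−k_1 t_c) = (0.370/2.04) × 16.9 × e^(−0.370×0.6540) = 0.1814 × 16.9 × 0.7851 = 2.406 mg/L.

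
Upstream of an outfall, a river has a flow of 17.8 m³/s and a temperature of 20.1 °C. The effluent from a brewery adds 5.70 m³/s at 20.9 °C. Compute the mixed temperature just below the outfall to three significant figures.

Flow-weighted mixing: C = (Q_r C_r + Q_w C_w)/(Q_r + Q_w)
= (17.8×20.1 + 5.70×20.9)/(17.8 + 5.70) = 476.9/23.50 = 20.29 °C.

20.3 °C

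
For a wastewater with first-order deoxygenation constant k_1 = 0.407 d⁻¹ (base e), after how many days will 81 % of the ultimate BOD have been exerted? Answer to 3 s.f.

t ≈ 4.08 d

y/L₀ = 1 − e^(−k_1 t) = 0.81 ⇒ e^(−k_1 t) = 0.190
t = −ln(0.190) / 0.407 = 1.661 / 0.407 = 4.080 d.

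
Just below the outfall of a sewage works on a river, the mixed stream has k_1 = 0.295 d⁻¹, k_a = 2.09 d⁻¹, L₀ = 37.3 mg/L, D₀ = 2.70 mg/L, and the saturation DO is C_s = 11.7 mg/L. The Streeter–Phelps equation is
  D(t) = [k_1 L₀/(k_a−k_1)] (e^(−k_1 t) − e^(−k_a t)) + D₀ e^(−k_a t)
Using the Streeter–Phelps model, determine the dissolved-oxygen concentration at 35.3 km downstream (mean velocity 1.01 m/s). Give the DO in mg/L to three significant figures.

Travel time t = x/v = 35.3 km / (1.01 m/s) = 35300 m / 1.01 m/s = 34950 s = 0.4045 d.
k_1 L₀/(k_a−k_1) = 0.295×37.3/(2.09−0.295) = 11.00/1.795 = 6.130 mg/L.
e^(−k_1 t) = e^(−0.295×0.4045) = 0.8875; e^(−k_a t) = e^(−2.09×0.4045) = 0.4294.
D = 6.130 × (0.8875 − 0.4294) + 2.70 × 0.4294 = 2.808 + 1.159 = 3.968 mg/L.
DO = C_s − D = 11.7 − 3.968 = 7.732 mg/L.

DO ≈ 7.73 mg/L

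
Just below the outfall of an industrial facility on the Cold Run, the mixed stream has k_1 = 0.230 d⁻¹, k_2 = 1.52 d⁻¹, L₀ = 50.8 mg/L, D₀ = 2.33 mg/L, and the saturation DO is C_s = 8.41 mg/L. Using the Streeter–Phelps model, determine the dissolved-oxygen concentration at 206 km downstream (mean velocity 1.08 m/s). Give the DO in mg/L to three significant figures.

DO ≈ 3.19 mg/L

Travel time t = x/v = 206 km / (1.08 m/s) = 206000 m / 1.08 m/s = 190700 s = 2.208 d.
k_1 L₀/(k_2−k_1) = 0.230×50.8/(1.52−0.230) = 11.68/1.290 = 9.057 mg/L.
e^(−k_1 t) = e^(−0.230×2.208) = 0.6018; e^(−k_2 t) = e^(−1.52×2.208) = 0.03489.
D = 9.057 × (0.6018 − 0.03489) + 2.33 × 0.03489 = 5.135 + 0.08129 = 5.216 mg/L.
DO = C_s − D = 8.41 − 5.216 = 3.194 mg/L.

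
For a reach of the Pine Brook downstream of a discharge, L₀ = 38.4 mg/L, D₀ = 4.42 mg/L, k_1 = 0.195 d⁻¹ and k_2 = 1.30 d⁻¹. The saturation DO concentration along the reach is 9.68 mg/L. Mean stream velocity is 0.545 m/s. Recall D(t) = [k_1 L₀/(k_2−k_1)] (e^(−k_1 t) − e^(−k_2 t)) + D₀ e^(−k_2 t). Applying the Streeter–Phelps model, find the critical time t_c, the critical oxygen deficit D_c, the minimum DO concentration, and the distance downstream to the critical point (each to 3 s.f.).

At the critical point dD/dt = 0, so k_1 L₀ e^(−k_1 t) = k_2 D. Substituting D(t) from the Streeter–Phelps equation and solving for t gives
t_c = ln[(k_2/k_1)(1 − D₀(k_2−k_1)/(k_1 L₀))] / (k_2−k_1).
Here k_2−k_1 = 1.105 d⁻¹ and 1 − D₀(k_2−k_1)/(k_1 L₀) = 1 − 4.42×1.105/(0.195×38.4) = 0.3477, so
t_c = ln(6.667 × 0.3477) / 1.105 = 0.8408 / 1.105 = 0.7609 d.
D_c = (k_1/k_2) L₀ e^(−k_1 t_c) = (0.195/1.30) × 38.4 × e^(−0.195×0.7609) = 0.1500 × 38.4 × 0.8621 = 4.966 mg/L.
Minimum DO = C_s − D_c = 9.68 − 4.966 = 4.714 mg/L.
x_c = v t_c = 0.545 m/s × 0.7609 d × 86400 s/d = 35830 m ≈ 35.8 km.

t_c ≈ 0.761 d; D_c ≈ 4.97 mg/L; min DO ≈ 4.71 mg/L; x_c ≈ 35.8 km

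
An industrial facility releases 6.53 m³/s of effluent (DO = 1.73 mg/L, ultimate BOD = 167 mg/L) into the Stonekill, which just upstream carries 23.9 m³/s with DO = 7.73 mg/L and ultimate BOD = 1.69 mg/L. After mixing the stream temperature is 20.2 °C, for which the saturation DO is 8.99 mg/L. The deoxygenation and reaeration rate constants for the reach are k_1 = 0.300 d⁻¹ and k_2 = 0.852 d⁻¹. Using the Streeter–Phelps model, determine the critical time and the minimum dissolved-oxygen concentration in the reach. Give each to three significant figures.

Mixed DO = (23.9×7.73 + 6.53×1.73)/(23.9+6.53) = 196.0/30.43 = 6.442 mg/L.
Mixed L₀ = (23.9×1.69 + 6.53×167)/(30.43) = 1131/30.43 = 37.16 mg/L.
Initial deficit D₀ = C_s − DO₀ = 8.99 − 6.442 = 2.548 mg/L.
t_c = (1/0.5520) ln[(0.852/0.300)(1 − 2.548×0.5520/(0.300×37.16))] = 1.812 × ln(2.482) = 1.647 d.
D_c = (0.300/0.852) × 37.16 × e^(−0.300×1.647) = 0.3521 × 37.16 × 0.6102 = 7.985 mg/L.
Minimum DO = 8.99 − 7.985 = 1.005 mg/L.

t_c ≈ 1.65 d; minimum DO ≈ 1.01 mg/L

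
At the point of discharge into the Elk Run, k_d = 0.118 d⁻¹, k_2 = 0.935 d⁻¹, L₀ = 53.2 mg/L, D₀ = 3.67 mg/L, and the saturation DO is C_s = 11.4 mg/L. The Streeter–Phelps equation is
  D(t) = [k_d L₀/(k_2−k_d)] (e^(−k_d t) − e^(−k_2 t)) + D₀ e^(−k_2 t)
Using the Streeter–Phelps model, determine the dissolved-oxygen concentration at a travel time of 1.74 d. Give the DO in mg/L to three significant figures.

k_d L₀/(k_2−k_d) = 0.118×53.2/(0.935−0.118) = 6.278/0.8170 = 7.684 mg/L.
e^(−k_d t) = e^(−0.118×1.740) = 0.8144; e^(−k_2 t) = e^(−0.935×1.740) = 0.1965.
D = 7.684 × (0.8144 − 0.1965) + 3.67 × 0.1965 = 4.747 + 0.7213 = 5.469 mg/L.
DO = C_s − D = 11.4 − 5.469 = 5.931 mg/L.

DO ≈ 5.93 mg/L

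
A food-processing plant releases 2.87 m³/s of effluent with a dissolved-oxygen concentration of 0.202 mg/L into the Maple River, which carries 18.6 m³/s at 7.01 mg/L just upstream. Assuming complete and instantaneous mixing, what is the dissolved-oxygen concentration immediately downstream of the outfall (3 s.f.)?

Flow-weighted mixing: C = (Q_r C_r + Q_w C_w)/(Q_r + Q_w)
= (18.6×7.01 + 2.87×0.202)/(18.6 + 2.87) = 131.0/21.47 = 6.100 mg/L.

6.10 mg/L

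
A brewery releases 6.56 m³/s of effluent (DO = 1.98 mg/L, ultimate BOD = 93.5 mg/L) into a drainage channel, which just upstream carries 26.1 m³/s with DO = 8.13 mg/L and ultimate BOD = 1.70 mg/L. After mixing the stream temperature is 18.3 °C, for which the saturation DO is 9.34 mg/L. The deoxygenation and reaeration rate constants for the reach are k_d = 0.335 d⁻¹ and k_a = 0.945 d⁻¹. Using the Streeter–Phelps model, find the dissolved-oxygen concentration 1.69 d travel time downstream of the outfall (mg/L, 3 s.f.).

DO ≈ 4.81 mg/L

Mixed DO = (26.1×8.13 + 6.56×1.98)/(26.1+6.56) = 225.2/32.66 = 6.895 mg/L.
Mixed L₀ = (26.1×1.70 + 6.56×93.5)/(32.66) = 657.7/32.66 = 20.14 mg/L.
Initial deficit D₀ = C_s − DO₀ = 9.34 − 6.895 = 2.445 mg/L.
D(1.69) = [0.335×20.14/(0.945−0.335)](e^(−0.335×1.69) − e^(−0.945×1.69)) + 2.445 e^(−0.945×1.69)
= 11.06 × (0.5677 − 0.2025) + 2.445 × 0.2025 = 4.534 mg/L.
DO = 9.34 − 4.534 = 4.806 mg/L.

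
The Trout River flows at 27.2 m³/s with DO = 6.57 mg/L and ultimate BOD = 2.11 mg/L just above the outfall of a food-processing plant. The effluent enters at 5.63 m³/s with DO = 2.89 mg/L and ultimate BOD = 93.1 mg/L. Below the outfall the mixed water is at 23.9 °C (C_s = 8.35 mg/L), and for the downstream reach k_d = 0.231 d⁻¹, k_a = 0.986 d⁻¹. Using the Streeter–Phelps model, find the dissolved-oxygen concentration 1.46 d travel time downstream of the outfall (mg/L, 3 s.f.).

Mixed DO = (27.2×6.57 + 5.63×2.89)/(27.2+5.63) = 195.0/32.83 = 5.939 mg/L.
Mixed L₀ = (27.2×2.11 + 5.63×93.1)/(32.83) = 581.5/32.83 = 17.71 mg/L.
Initial deficit D₀ = C_s − DO₀ = 8.35 − 5.939 = 2.411 mg/L.
D(1.46) = [0.231×17.71/(0.986−0.231)](e^(−0.231×1.46) − e^(−0.986×1.46)) + 2.411 e^(−0.986×1.46)
= 5.420 × (0.7137 − 0.2370) + 2.411 × 0.2370 = 3.155 mg/L.
DO = 8.35 − 3.155 = 5.195 mg/L.

DO ≈ 5.19 mg/L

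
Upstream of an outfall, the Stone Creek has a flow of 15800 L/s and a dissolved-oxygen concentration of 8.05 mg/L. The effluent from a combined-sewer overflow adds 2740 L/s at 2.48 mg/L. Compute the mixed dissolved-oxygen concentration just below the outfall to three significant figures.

7.23 mg/L

Flow-weighted mixing: C = (Q_r C_r + Q_w C_w)/(Q_r + Q_w)
= (15800×8.05 + 2740×2.48)/(15800 + 2740) = 134000/18540 = 7.227 mg/L.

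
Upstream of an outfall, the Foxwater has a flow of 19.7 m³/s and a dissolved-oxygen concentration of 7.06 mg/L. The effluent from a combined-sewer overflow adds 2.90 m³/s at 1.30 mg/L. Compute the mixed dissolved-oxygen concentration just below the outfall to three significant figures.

6.32 mg/L

Flow-weighted mixing: C = (Q_r C_r + Q_w C_w)/(Q_r + Q_w)
= (19.7×7.06 + 2.90×1.30)/(19.7 + 2.90) = 142.9/22.60 = 6.321 mg/L.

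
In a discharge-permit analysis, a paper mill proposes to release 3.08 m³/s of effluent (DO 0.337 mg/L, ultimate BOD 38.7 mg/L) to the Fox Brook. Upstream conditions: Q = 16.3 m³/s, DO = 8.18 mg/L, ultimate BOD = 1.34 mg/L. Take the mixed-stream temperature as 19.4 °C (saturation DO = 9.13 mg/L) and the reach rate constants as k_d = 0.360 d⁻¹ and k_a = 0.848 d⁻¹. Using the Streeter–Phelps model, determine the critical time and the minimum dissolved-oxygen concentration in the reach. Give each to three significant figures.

Mixed DO = (16.3×8.18 + 3.08×0.337)/(16.3+3.08) = 134.4/19.38 = 6.934 mg/L.
Mixed L₀ = (16.3×1.34 + 3.08×38.7)/(19.38) = 141.0/19.38 = 7.278 mg/L.
Initial deficit D₀ = C_s − DO₀ = 9.13 − 6.934 = 2.196 mg/L.
t_c = (1/0.4880) ln[(0.848/0.360)(1 − 2.196×0.4880/(0.360×7.278))] = 2.049 × ln(1.392) = 0.6775 d.
D_c = (0.360/0.848) × 7.278 × e^(−0.360×0.6775) = 0.4245 × 7.278 × 0.7836 = 2.421 mg/L.
Minimum DO = 9.13 − 2.421 = 6.709 mg/L.

t_c ≈ 0.678 d; minimum DO ≈ 6.71 mg/L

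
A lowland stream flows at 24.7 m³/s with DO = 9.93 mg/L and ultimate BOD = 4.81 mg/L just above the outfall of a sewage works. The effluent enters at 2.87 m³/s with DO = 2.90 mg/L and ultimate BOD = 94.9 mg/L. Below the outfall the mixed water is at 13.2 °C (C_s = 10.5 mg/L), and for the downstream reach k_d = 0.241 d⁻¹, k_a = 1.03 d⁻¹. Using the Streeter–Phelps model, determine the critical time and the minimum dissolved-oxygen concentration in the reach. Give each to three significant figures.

t_c ≈ 1.39 d; minimum DO ≈ 8.12 mg/L

Mixed DO = (24.7×9.93 + 2.87×2.90)/(24.7+2.87) = 253.6/27.57 = 9.198 mg/L.
Mixed L₀ = (24.7×4.81 + 2.87×94.9)/(27.57) = 391.2/27.57 = 14.19 mg/L.
Initial deficit D₀ = C_s − DO₀ = 10.5 − 9.198 = 1.302 mg/L.
t_c = (1/0.7890) ln[(1.03/0.241)(1 − 1.302×0.7890/(0.241×14.19))] = 1.267 × ln(2.990) = 1.388 d.
D_c = (0.241/1.03) × 14.19 × e^(−0.241×1.388) = 0.2340 × 14.19 × 0.7157 = 2.376 mg/L.
Minimum DO = 10.5 − 2.376 = 8.124 mg/L.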